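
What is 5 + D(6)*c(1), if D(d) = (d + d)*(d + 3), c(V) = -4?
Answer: -427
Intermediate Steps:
D(d) = 2*d*(3 + d) (D(d) = (2*d)*(3 + d) = 2*d*(3 + d))
5 + D(6)*c(1) = 5 + (2*6*(3 + 6))*(-4) = 5 + (2*6*9)*(-4) = 5 + 108*(-4) = 5 - 432 = -427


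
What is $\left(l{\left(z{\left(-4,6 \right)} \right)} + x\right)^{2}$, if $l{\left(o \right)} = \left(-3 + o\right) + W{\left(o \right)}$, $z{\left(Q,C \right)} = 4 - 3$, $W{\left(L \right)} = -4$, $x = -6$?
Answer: $144$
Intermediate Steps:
$z{\left(Q,C \right)} = 1$ ($z{\left(Q,C \right)} = 4 - 3 = 1$)
$l{\left(o \right)} = -7 + o$ ($l{\left(o \right)} = \left(-3 + o\right) - 4 = -7 + o$)
$\left(l{\left(z{\left(-4,6 \right)} \right)} + x\right)^{2} = \left(\left(-7 + 1\right) - 6\right)^{2} = \left(-6 - 6\right)^{2} = \left(-12\right)^{2} = 144$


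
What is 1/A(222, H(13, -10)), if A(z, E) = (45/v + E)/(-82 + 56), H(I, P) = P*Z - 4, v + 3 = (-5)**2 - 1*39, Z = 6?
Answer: 442/1133 ≈ 0.39011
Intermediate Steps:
v = -17 (v = -3 + ((-5)**2 - 1*39) = -3 + (25 - 39) = -3 - 14 = -17)
H(I, P) = -4 + 6*P (H(I, P) = P*6 - 4 = 6*P - 4 = -4 + 6*P)
A(z, E) = 45/442 - E/26 (A(z, E) = (45/(-17) + E)/(-82 + 56) = (45*(-1/17) + E)/(-26) = (-45/17 + E)*(-1/26) = 45/442 - E/26)
1/A(222, H(13, -10)) = 1/(45/442 - (-4 + 6*(-10))/26) = 1/(45/442 - (-4 - 60)/26) = 1/(45/442 - 1/26*(-64)) = 1/(45/442 + 32/13) = 1/(1133/442) = 442/1133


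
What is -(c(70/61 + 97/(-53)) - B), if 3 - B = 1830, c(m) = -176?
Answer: -1651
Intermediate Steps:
B = -1827 (B = 3 - 1*1830 = 3 - 1830 = -1827)
-(c(70/61 + 97/(-53)) - B) = -(-176 - 1*(-1827)) = -(-176 + 1827) = -1*1651 = -1651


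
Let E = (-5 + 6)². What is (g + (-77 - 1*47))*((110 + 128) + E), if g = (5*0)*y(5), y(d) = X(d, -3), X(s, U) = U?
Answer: -29636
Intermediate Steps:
y(d) = -3
E = 1 (E = 1² = 1)
g = 0 (g = (5*0)*(-3) = 0*(-3) = 0)
(g + (-77 - 1*47))*((110 + 128) + E) = (0 + (-77 - 1*47))*((110 + 128) + 1) = (0 + (-77 - 47))*(238 + 1) = (0 - 124)*239 = -124*239 = -29636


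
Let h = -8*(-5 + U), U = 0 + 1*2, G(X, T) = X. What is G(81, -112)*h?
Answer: 1944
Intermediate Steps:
U = 2 (U = 0 + 2 = 2)
h = 24 (h = -8*(-5 + 2) = -8*(-3) = 24)
G(81, -112)*h = 81*24 = 1944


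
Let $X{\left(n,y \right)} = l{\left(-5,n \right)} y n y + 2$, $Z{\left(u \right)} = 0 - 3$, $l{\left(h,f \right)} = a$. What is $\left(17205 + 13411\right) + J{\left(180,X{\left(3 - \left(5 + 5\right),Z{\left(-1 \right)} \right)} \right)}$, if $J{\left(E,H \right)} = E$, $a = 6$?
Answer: $30796$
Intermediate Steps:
$l{\left(h,f \right)} = 6$
$Z{\left(u \right)} = -3$ ($Z{\left(u \right)} = 0 - 3 = -3$)
$X{\left(n,y \right)} = 2 + 6 n y^{2}$ ($X{\left(n,y \right)} = 6 y n y + 2 = 6 n y y + 2 = 6 n y^{2} + 2 = 2 + 6 n y^{2}$)
$\left(17205 + 13411\right) + J{\left(180,X{\left(3 - \left(5 + 5\right),Z{\left(-1 \right)} \right)} \right)} = \left(17205 + 13411\right) + 180 = 30616 + 180 = 30796$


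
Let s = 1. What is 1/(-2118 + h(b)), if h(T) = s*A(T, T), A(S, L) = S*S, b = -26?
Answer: -1/1442 ≈ -0.00069348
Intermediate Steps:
A(S, L) = S²
h(T) = T² (h(T) = 1*T² = T²)
1/(-2118 + h(b)) = 1/(-2118 + (-26)²) = 1/(-2118 + 676) = 1/(-1442) = -1/1442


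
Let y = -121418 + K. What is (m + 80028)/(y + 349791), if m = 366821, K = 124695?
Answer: 446849/353068 ≈ 1.2656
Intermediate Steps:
y = 3277 (y = -121418 + 124695 = 3277)
(m + 80028)/(y + 349791) = (366821 + 80028)/(3277 + 349791) = 446849/353068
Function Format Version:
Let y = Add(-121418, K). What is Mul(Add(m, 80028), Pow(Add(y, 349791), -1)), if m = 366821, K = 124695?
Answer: Rational(446849, 353068) ≈ 1.2656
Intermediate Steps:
y = 3277 (y = Add(-121418, 124695) = 3277)
Mul(Add(m, 80028), Pow(Add(y, 349791), -1)) = Mul(Add(366821, 80028), Pow(Add(3277, 349791), -1)) = Mul(446849, Pow(353068, -1)) = Mul(446849, Rational(1, 353068)) = Rational(446849, 353068)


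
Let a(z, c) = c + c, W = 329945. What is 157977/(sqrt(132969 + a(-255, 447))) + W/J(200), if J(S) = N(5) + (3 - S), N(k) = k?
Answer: -329945/192 + 52659*sqrt(133863)/44621 ≈ -1286.7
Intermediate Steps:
a(z, c) = 2*c
J(S) = 8 - S (J(S) = 5 + (3 - S) = 8 - S)
157977/(sqrt(132969 + a(-255, 447))) + W/J(200) = 157977/(sqrt(132969 + 2*447)) + 329945/(8 - 1*200) = 157977/(sqrt(132969 + 894)) + 329945/(8 - 200) = 157977/(sqrt(133863)) + 329945/(-192) = 157977*(sqrt(133863)/133863) + 329945*(-1/192) = 52659*sqrt(133863)/44621 - 329945/192 = -329945/192 + 52659*sqrt(133863)/44621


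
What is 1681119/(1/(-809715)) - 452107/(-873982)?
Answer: -1189688132836958363/873982 ≈ -1.3612e+12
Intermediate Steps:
1681119/(1/(-809715)) - 452107/(-873982) = 1681119/(-1/809715) - 452107*(-1/873982) = 1681119*(-809715) + 452107/873982 = -1361227271085 + 452107/873982 = -1189688132836958363/873982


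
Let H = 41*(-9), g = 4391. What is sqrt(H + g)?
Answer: sqrt(4022) ≈ 63.419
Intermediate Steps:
H = -369
sqrt(H + g) = sqrt(-369 + 4391) = sqrt(4022)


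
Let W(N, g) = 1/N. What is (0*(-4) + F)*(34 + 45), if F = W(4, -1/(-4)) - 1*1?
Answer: -237/4 ≈ -59.250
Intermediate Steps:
F = -¾ (F = 1/4 - 1*1 = ¼ - 1 = -¾ ≈ -0.75000)
(0*(-4) + F)*(34 + 45) = (0*(-4) - ¾)*(34 + 45) = (0 - ¾)*79 = -¾*79 = -237/4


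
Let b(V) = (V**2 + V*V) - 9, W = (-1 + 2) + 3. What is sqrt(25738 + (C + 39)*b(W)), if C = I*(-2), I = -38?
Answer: sqrt(28383) ≈ 168.47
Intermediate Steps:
C = 76 (C = -38*(-2) = 76)
W = 4 (W = 1 + 3 = 4)
b(V) = -9 + 2*V**2 (b(V) = (V**2 + V**2) - 9 = 2*V**2 - 9 = -9 + 2*V**2)
sqrt(25738 + (C + 39)*b(W)) = sqrt(25738 + (76 + 39)*(-9 + 2*4**2)) = sqrt(25738 + 115*(-9 + 2*16)) = sqrt(25738 + 115*(-9 + 32)) = sqrt(25738 + 115*23) = sqrt(25738 + 2645) = sqrt(28383)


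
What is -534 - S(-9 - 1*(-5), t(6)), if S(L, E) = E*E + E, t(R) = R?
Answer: -576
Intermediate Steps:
S(L, E) = E + E² (S(L, E) = E² + E = E + E²)
-534 - S(-9 - 1*(-5), t(6)) = -534 - 6*(1 + 6) = -534 - 6*7 = -534 - 1*42 = -534 - 42 = -576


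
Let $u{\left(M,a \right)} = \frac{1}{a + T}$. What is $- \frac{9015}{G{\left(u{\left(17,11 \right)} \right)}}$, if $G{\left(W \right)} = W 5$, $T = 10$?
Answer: $-37863$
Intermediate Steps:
$u{\left(M,a \right)} = \frac{1}{10 + a}$ ($u{\left(M,a \right)} = \frac{1}{a + 10} = \frac{1}{10 + a}$)
$G{\left(W \right)} = 5 W$
$- \frac{9015}{G{\left(u{\left(17,11 \right)} \right)}} = - \frac{9015}{5 \frac{1}{10 + 11}} = - \frac{9015}{5 \cdot \frac{1}{21}} = - \frac{9015}{\frac{5}{21}} = \left(-9015\right) \frac{21}{5} = -37863$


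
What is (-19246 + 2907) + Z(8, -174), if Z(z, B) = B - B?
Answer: -16339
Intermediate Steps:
Z(z, B) = 0
(-19246 + 2907) + Z(8, -174) = (-19246 + 2907) + 0 = -16339 + 0 = -16339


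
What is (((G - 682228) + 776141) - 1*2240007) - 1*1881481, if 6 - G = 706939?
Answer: -4734508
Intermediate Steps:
G = -706933 (G = 6 - 1*706939 = 6 - 706939 = -706933)
(((G - 682228) + 776141) - 1*2240007) - 1*1881481 = (((-706933 - 682228) + 776141) - 1*2240007) - 1*1881481 = ((-1389161 + 776141) - 2240007) - 1881481 = (-613020 - 2240007) - 1881481 = -2853027 - 1881481 = -4734508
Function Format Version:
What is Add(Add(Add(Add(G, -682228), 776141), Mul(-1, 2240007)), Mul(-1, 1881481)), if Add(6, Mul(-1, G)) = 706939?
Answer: -4734508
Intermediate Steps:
G = -706933 (G = Add(6, Mul(-1, 706939)) = Add(6, -706939) = -706933)
Add(Add(Add(Add(G, -682228), 776141), Mul(-1, 2240007)), Mul(-1, 1881481)) = Add(Add(Add(Add(-706933, -682228), 776141), Mul(-1, 2240007)), Mul(-1, 1881481)) = Add(Add(Add(-1389161, 776141), -2240007), -1881481) = Add(Add(-613020, -2240007), -1881481) = Add(-2853027, -1881481) = -4734508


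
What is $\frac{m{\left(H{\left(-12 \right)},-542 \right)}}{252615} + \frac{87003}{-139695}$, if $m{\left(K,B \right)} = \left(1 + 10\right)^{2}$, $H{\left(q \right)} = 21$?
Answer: $- \frac{26619830}{42774609} \approx -0.62233$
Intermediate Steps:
$m{\left(K,B \right)} = 121$ ($m{\left(K,B \right)} = 11^{2} = 121$)
$\frac{m{\left(H{\left(-12 \right)},-542 \right)}}{252615} + \frac{87003}{-139695} = \frac{121}{252615} + \frac{87003}{-139695} = 121 \cdot \frac{1}{252615} + 87003 \left(- \frac{1}{139695}\right) = \frac{11}{22965} - \frac{29001}{46565} = - \frac{26619830}{42774609}$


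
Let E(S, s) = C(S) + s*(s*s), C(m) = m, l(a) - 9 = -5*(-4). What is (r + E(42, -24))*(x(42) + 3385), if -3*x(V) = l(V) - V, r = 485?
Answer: -135203896/3 ≈ -4.5068e+7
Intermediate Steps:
l(a) = 29 (l(a) = 9 - 5*(-4) = 9 + 20 = 29)
E(S, s) = S + s³ (E(S, s) = S + s*(s*s) = S + s*s² = S + s³)
x(V) = -29/3 + V/3 (x(V) = -(29 - V)/3 = -29/3 + V/3)
(r + E(42, -24))*(x(42) + 3385) = (485 + (42 + (-24)³))*((-29/3 + (⅓)*42) + 3385) = (485 + (42 - 13824))*((-29/3 + 14) + 3385) = (485 - 13782)*(13/3 + 3385) = -13297*10168/3 = -135203896/3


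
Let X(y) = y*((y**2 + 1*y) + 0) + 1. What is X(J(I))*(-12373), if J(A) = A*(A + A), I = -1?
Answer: -160849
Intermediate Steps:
J(A) = 2*A**2 (J(A) = A*(2*A) = 2*A**2)
X(y) = 1 + y*(y + y**2) (X(y) = y*((y**2 + y) + 0) + 1 = y*((y + y**2) + 0) + 1 = y*(y + y**2) + 1 = 1 + y*(y + y**2))
X(J(I))*(-12373) = (1 + (2*(-1)**2)**2 + (2*(-1)**2)**3)*(-12373) = (1 + (2*1)**2 + (2*1)**3)*(-12373) = (1 + 2**2 + 2**3)*(-12373) = (1 + 4 + 8)*(-12373) = 13*(-12373) = -160849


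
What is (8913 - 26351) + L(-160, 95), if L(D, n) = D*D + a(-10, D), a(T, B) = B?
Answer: 8002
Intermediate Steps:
L(D, n) = D + D**2 (L(D, n) = D*D + D = D**2 + D = D + D**2)
(8913 - 26351) + L(-160, 95) = (8913 - 26351) - 160*(1 - 160) = -17438 - 160*(-159) = -17438 + 25440 = 8002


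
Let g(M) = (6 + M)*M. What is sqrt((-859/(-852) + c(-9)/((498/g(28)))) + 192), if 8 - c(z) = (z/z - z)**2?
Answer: 9*sqrt(29388391)/11786 ≈ 4.1397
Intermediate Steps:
g(M) = M*(6 + M)
c(z) = 8 - (1 - z)**2 (c(z) = 8 - (z/z - z)**2 = 8 - (1 - z)**2)
sqrt((-859/(-852) + c(-9)/((498/g(28)))) + 192) = sqrt((-859/(-852) + (8 - (-1 - 9)**2)/((498/((28*(6 + 28)))))) + 192) = sqrt((-859*(-1/852) + (8 - 1*(-10)**2)/((498/((28*34))))) + 192) = sqrt((859/852 + (8 - 1*100)/((498/952))) + 192) = sqrt((859/852 + (8 - 100)/((498*(1/952)))) + 192) = sqrt((859/852 - 92/249/476) + 192) = sqrt((859/852 - 92*476/249) + 192) = sqrt((859/852 - 43792/249) + 192) = sqrt(-4121877/23572 + 192) = sqrt(403947/23572) = 9*sqrt(29388391)/11786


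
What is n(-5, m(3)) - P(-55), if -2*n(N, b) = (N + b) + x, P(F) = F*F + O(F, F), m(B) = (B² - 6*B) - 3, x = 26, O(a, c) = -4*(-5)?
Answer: -6099/2 ≈ -3049.5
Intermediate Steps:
O(a, c) = 20
m(B) = -3 + B² - 6*B
P(F) = 20 + F² (P(F) = F*F + 20 = F² + 20 = 20 + F²)
n(N, b) = -13 - N/2 - b/2 (n(N, b) = -((N + b) + 26)/2 = -(26 + N + b)/2 = -13 - N/2 - b/2)
n(-5, m(3)) - P(-55) = (-13 - ½*(-5) - (-3 + 3² - 6*3)/2) - (20 + (-55)²) = (-13 + 5/2 - (-3 + 9 - 18)/2) - (20 + 3025) = (-13 + 5/2 - ½*(-12)) - 1*3045 = (-13 + 5/2 + 6) - 3045 = -9/2 - 3045 = -6099/2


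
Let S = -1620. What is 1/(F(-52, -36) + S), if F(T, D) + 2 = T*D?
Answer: 1/250 ≈ 0.0040000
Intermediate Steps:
F(T, D) = -2 + D*T (F(T, D) = -2 + T*D = -2 + D*T)
1/(F(-52, -36) + S) = 1/((-2 - 36*(-52)) - 1620) = 1/((-2 + 1872) - 1620) = 1/(1870 - 1620) = 1/250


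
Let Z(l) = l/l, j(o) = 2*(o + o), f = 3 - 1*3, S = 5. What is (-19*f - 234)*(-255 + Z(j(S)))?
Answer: 59436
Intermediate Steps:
f = 0 (f = 3 - 3 = 0)
j(o) = 4*o (j(o) = 2*(2*o) = 4*o)
Z(l) = 1
(-19*f - 234)*(-255 + Z(j(S))) = (-19*0 - 234)*(-255 + 1) = (0 - 234)*(-254) = -234*(-254) = 59436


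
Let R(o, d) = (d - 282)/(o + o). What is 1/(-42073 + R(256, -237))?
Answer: -512/21541895 ≈ -2.3768e-5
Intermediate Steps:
R(o, d) = (-282 + d)/(2*o) (R(o, d) = (-282 + d)/((2*o)) = (-282 + d)*(1/(2*o)) = (-282 + d)/(2*o))
1/(-42073 + R(256, -237)) = 1/(-42073 + (½)*(-282 - 237)/256) = 1/(-42073 + (½)*(1/256)*(-519)) = 1/(-42073 - 519/512) = 1/(-21541895/512) = -512/21541895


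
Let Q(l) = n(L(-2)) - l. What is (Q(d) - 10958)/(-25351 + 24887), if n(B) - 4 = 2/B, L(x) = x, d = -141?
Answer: 5407/232 ≈ 23.306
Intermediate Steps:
n(B) = 4 + 2/B
Q(l) = 3 - l (Q(l) = (4 + 2/(-2)) - l = (4 + 2*(-½)) - l = (4 - 1) - l = 3 - l)
(Q(d) - 10958)/(-25351 + 24887) = ((3 - 1*(-141)) - 10958)/(-25351 + 24887) = ((3 + 141) - 10958)/(-464) = (144 - 10958)*(-1/464) = -10814*(-1/464) = 5407/232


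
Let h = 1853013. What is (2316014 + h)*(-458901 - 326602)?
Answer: -3274783215581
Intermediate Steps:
(2316014 + h)*(-458901 - 326602) = (2316014 + 1853013)*(-458901 - 326602) = 4169027*(-785503) = -3274783215581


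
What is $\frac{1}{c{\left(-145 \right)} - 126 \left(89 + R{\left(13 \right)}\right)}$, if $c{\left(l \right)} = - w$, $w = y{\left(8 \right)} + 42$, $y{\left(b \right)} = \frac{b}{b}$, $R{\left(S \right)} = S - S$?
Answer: $- \frac{1}{11257} \approx -8.8834 \cdot 10^{-5}$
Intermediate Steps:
$R{\left(S \right)} = 0$
$y{\left(b \right)} = 1$
$w = 43$ ($w = 1 + 42 = 43$)
$c{\left(l \right)} = -43$ ($c{\left(l \right)} = \left(-1\right) 43 = -43$)
$\frac{1}{c{\left(-145 \right)} - 126 \left(89 + R{\left(13 \right)}\right)} = \frac{1}{-43 - 126 \left(89 + 0\right)} = \frac{1}{-43 - 11214} = \frac{1}{-11257} = - \frac{1}{11257}$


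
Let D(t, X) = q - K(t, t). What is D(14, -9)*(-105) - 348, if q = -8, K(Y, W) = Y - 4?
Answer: 1542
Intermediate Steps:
K(Y, W) = -4 + Y
D(t, X) = -4 - t (D(t, X) = -8 - (-4 + t) = -8 + (4 - t) = -4 - t)
D(14, -9)*(-105) - 348 = (-4 - 1*14)*(-105) - 348 = (-4 - 14)*(-105) - 348 = -18*(-105) - 348 = 1890 - 348 = 1542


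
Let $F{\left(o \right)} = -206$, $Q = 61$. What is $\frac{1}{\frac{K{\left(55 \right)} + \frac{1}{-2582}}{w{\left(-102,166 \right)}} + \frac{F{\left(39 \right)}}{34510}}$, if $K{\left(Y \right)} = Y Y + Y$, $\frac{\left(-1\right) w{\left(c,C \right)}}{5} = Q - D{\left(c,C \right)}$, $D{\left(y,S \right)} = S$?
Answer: $\frac{222762050}{1305540799} \approx 0.17063$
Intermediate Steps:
$w{\left(c,C \right)} = -305 + 5 C$ ($w{\left(c,C \right)} = - 5 \left(61 - C\right) = -305 + 5 C$)
$K{\left(Y \right)} = Y + Y^{2}$ ($K{\left(Y \right)} = Y^{2} + Y = Y + Y^{2}$)
$\frac{1}{\frac{K{\left(55 \right)} + \frac{1}{-2582}}{w{\left(-102,166 \right)}} + \frac{F{\left(39 \right)}}{34510}} = \frac{1}{\frac{55 \left(1 + 55\right) + \frac{1}{-2582}}{-305 + 5 \cdot 166} - \frac{206}{34510}} = \frac{1}{\frac{55 \cdot 56 - \frac{1}{2582}}{-305 + 830} - \frac{103}{17255}} = \frac{1}{\frac{3080 - \frac{1}{2582}}{525} - \frac{103}{17255}} = \frac{1}{\frac{7952559}{2582} \cdot \frac{1}{525} - \frac{103}{17255}} = \frac{1}{\frac{2650853}{451850} - \frac{103}{17255}} = \frac{1}{\frac{1305540799}{222762050}} = \frac{222762050}{1305540799}$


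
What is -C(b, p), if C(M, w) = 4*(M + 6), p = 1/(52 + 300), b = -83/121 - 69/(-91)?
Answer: -267448/11011 ≈ -24.289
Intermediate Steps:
b = 796/11011 (b = -83*1/121 - 69*(-1/91) = -83/121 + 69/91 = 796/11011 ≈ 0.072291)
p = 1/352 ≈ 0.0028409
C(M, w) = 24 + 4*M (C(M, w) = 4*(6 + M) = 24 + 4*M)
-C(b, p) = -(24 + 4*(796/11011)) = -(24 + 3184/11011) = -1*267448/11011 = -267448/11011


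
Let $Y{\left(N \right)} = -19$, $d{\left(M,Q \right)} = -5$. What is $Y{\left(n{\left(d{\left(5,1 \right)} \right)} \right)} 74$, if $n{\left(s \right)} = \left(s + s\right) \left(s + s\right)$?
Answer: $-1406$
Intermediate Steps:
$n{\left(s \right)} = 4 s^{2}$ ($n{\left(s \right)} = 2 s 2 s = 4 s^{2}$)
$Y{\left(n{\left(d{\left(5,1 \right)} \right)} \right)} 74 = \left(-19\right) 74 = -1406$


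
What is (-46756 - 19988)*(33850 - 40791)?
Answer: 463270104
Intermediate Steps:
(-46756 - 19988)*(33850 - 40791) = -66744*(-6941) = 463270104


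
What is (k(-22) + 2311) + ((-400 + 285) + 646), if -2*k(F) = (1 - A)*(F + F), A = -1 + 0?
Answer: 2886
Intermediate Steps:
A = -1
k(F) = -2*F (k(F) = -(1 - 1*(-1))*(F + F)/2 = -(1 + 1)*2*F/2 = -2*F)
(k(-22) + 2311) + ((-400 + 285) + 646) = (-2*(-22) + 2311) + ((-400 + 285) + 646) = (44 + 2311) + (-115 + 646) = 2355 + 531 = 2886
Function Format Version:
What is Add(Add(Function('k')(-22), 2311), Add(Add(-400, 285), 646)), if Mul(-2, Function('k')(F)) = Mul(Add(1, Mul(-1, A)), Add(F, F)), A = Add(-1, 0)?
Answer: 2886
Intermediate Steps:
A = -1
Function('k')(F) = Mul(-2, F) (Function('k')(F) = Mul(Rational(-1, 2), Mul(Add(1, Mul(-1, -1)), Add(F, F))) = Mul(Rational(-1, 2), Mul(Add(1, 1), Mul(2, F))) = Mul(Rational(-1, 2), Mul(2, Mul(2, F))) = Mul(Rational(-1, 2), Mul(4, F)) = Mul(-2, F))
Add(Add(Function('k')(-22), 2311), Add(Add(-400, 285), 646)) = Add(Add(Mul(-2, -22), 2311), Add(Add(-400, 285), 646)) = Add(Add(44, 2311), Add(-115, 646)) = Add(2355, 531) = 2886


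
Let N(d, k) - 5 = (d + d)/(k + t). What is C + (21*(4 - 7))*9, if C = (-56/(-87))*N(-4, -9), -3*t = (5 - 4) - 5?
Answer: -1126783/2001 ≈ -563.11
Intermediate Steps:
t = 4/3 (t = -((5 - 4) - 5)/3 = -(1 - 5)/3 = -⅓*(-4) = 4/3 ≈ 1.3333)
N(d, k) = 5 + 2*d/(4/3 + k) (N(d, k) = 5 + (d + d)/(k + 4/3) = 5 + (2*d)/(4/3 + k) = 5 + 2*d/(4/3 + k))
C = 7784/2001 (C = (-56/(-87))*((20 + 6*(-4) + 15*(-9))/(4 + 3*(-9))) = (-56*(-1/87))*((20 - 24 - 135)/(4 - 27)) = 56*(-139/(-23))/87 = 56*(-1/23*(-139))/87 = (56/87)*(139/23) = 7784/2001 ≈ 3.8901)
C + (21*(4 - 7))*9 = 7784/2001 + (21*(4 - 7))*9 = 7784/2001 + (21*(-3))*9 = 7784/2001 - 63*9 = 7784/2001 - 567 = -1126783/2001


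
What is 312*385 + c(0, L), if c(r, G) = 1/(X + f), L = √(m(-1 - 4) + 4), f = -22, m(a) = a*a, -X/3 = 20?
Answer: 9849839/82 ≈ 1.2012e+5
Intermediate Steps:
X = -60 (X = -3*20 = -60)
m(a) = a²
L = √29 (L = √((-1 - 4)² + 4) = √((-5)² + 4) = √(25 + 4) = √29 ≈ 5.3852)
c(r, G) = -1/82 (c(r, G) = 1/(-60 - 22) = 1/(-82) = -1/82)
312*385 + c(0, L) = 312*385 - 1/82 = 120120 - 1/82 = 9849839/82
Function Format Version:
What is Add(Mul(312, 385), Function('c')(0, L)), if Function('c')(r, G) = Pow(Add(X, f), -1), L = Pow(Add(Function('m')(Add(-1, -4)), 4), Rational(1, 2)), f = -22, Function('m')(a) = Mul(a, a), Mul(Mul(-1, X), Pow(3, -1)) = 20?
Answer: Rational(9849839, 82) ≈ 1.2012e+5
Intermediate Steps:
X = -60 (X = Mul(-3, 20) = -60)
Function('m')(a) = Pow(a, 2)
L = Pow(29, Rational(1, 2)) (L = Pow(Add(Pow(Add(-1, -4), 2), 4), Rational(1, 2)) = Pow(Add(Pow(-5, 2), 4), Rational(1, 2)) = Pow(Add(25, 4), Rational(1, 2)) = Pow(29, Rational(1, 2)) ≈ 5.3852)
Function('c')(r, G) = Rational(-1, 82) (Function('c')(r, G) = Pow(Add(-60, -22), -1) = Pow(-82, -1) = Rational(-1, 82))
Add(Mul(312, 385), Function('c')(0, L)) = Add(Mul(312, 385), Rational(-1, 82)) = Add(120120, Rational(-1, 82)) = Rational(9849839, 82)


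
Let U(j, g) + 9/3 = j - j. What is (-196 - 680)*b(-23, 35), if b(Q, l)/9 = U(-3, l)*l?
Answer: 827820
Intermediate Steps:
U(j, g) = -3 (U(j, g) = -3 + (j - j) = -3 + 0 = -3)
b(Q, l) = -27*l (b(Q, l) = 9*(-3*l) = -27*l)
(-196 - 680)*b(-23, 35) = (-196 - 680)*(-27*35) = -876*(-945) = 827820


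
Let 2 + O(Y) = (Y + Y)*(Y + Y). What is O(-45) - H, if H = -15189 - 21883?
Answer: 45170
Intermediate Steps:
O(Y) = -2 + 4*Y² (O(Y) = -2 + (Y + Y)*(Y + Y) = -2 + (2*Y)*(2*Y) = -2 + 4*Y²)
H = -37072
O(-45) - H = (-2 + 4*(-45)²) - 1*(-37072) = (-2 + 4*2025) + 37072 = (-2 + 8100) + 37072 = 8098 + 37072 = 45170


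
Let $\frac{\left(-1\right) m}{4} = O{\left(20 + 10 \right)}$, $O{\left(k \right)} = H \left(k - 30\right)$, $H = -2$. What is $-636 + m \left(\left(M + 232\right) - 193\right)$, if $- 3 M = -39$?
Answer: $-636$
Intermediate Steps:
$M = 13$ ($M = \left(- \frac{1}{3}\right) \left(-39\right) = 13$)
$O{\left(k \right)} = 60 - 2 k$ ($O{\left(k \right)} = - 2 \left(k - 30\right) = - 2 \left(-30 + k\right) = 60 - 2 k$)
$m = 0$ ($m = - 4 \left(60 - 2 \left(20 + 10\right)\right) = - 4 \left(60 - 60\right) = \left(-4\right) 0 = 0$)
$-636 + m \left(\left(M + 232\right) - 193\right) = -636 + 0 \left(\left(13 + 232\right) - 193\right) = -636 + 0 \left(245 - 193\right) = -636 + 0 \cdot 52 = -636 + 0 = -636$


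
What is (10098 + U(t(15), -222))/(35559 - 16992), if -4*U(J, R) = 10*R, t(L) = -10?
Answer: 3551/6189 ≈ 0.57376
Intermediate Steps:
U(J, R) = -5*R/2
(10098 + U(t(15), -222))/(35559 - 16992) = (10098 - 5/2*(-222))/(35559 - 16992) = (10098 + 555)/18567 = 10653*(1/18567) = 3551/6189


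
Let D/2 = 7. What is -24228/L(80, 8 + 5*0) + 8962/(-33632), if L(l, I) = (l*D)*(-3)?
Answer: 4087103/588560 ≈ 6.9442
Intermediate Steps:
D = 14 (D = 2*7 = 14)
L(l, I) = -42*l (L(l, I) = (l*14)*(-3) = (14*l)*(-3) = -42*l)
-24228/L(80, 8 + 5*0) + 8962/(-33632) = -24228/((-42*80)) + 8962/(-33632) = -24228/(-3360) + 8962*(-1/33632) = -24228*(-1/3360) - 4481/16816 = 2019/280 - 4481/16816 = 4087103/588560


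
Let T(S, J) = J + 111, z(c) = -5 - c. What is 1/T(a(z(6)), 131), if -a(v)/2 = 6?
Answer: 1/242 ≈ 0.0041322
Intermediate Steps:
a(v) = -12 (a(v) = -2*6 = -12)
T(S, J) = 111 + J
1/T(a(z(6)), 131) = 1/(111 + 131) = 1/242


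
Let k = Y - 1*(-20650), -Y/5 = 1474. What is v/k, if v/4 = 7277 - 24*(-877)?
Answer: 5665/664 ≈ 8.5316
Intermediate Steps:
Y = -7370 (Y = -5*1474 = -7370)
v = 113300 (v = 4*(7277 - 24*(-877)) = 4*(7277 + 21048) = 4*28325 = 113300)
k = 13280 (k = -7370 - 1*(-20650) = -7370 + 20650 = 13280)
v/k = 113300/13280 = 113300*(1/13280) = 5665/664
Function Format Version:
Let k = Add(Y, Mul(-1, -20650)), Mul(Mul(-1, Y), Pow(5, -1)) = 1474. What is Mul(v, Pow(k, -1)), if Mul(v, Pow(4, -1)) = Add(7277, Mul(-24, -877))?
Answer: Rational(5665, 664) ≈ 8.5316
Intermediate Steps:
Y = -7370 (Y = Mul(-5, 1474) = -7370)
v = 113300 (v = Mul(4, Add(7277, Mul(-24, -877))) = Mul(4, Add(7277, 21048)) = Mul(4, 28325) = 113300)
k = 13280 (k = Add(-7370, Mul(-1, -20650)) = Add(-7370, 20650) = 13280)
Mul(v, Pow(k, -1)) = Mul(113300, Pow(13280, -1)) = Mul(113300, Rational(1, 13280)) = Rational(5665, 664)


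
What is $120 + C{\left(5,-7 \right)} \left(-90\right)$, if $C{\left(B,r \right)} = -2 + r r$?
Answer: $-4110$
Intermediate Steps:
$C{\left(B,r \right)} = -2 + r^{2}$
$120 + C{\left(5,-7 \right)} \left(-90\right) = 120 + \left(-2 + \left(-7\right)^{2}\right) \left(-90\right) = 120 + \left(-2 + 49\right) \left(-90\right) = 120 + 47 \left(-90\right) = 120 - 4230 = -4110$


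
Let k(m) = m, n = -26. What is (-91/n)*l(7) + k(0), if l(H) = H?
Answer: 49/2 ≈ 24.500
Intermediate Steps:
(-91/n)*l(7) + k(0) = -91/(-26)*7 + 0 = -91*(-1/26)*7 + 0 = (7/2)*7 + 0 = 49/2 + 0 = 49/2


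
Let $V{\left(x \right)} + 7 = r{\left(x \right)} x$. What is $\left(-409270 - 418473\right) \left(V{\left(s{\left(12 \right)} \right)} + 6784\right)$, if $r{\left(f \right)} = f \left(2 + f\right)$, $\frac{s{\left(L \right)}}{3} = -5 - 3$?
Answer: $4879544985$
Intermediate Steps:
$s{\left(L \right)} = -24$ ($s{\left(L \right)} = 3 \left(-5 - 3\right) = 3 \left(-8\right) = -24$)
$V{\left(x \right)} = -7 + x^{2} \left(2 + x\right)$ ($V{\left(x \right)} = -7 + x \left(2 + x\right) x = -7 + x^{2} \left(2 + x\right)$)
$\left(-409270 - 418473\right) \left(V{\left(s{\left(12 \right)} \right)} + 6784\right) = \left(-409270 - 418473\right) \left(\left(-7 + \left(-24\right)^{2} \left(2 - 24\right)\right) + 6784\right) = - 827743 \left(\left(-7 + 576 \left(-22\right)\right) + 6784\right) = - 827743 \left(\left(-7 - 12672\right) + 6784\right) = - 827743 \left(-12679 + 6784\right) = \left(-827743\right) \left(-5895\right) = 4879544985$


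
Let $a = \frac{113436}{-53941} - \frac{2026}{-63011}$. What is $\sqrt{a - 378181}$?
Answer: $\frac{i \sqrt{4368907149867449161066211}}{3398876351} \approx 614.97 i$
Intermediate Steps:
$a = - \frac{7038431330}{3398876351}$ ($a = 113436 \left(- \frac{1}{53941}\right) - - \frac{2026}{63011} = - \frac{113436}{53941} + \frac{2026}{63011} = - \frac{7038431330}{3398876351} \approx -2.0708$)
$\sqrt{a - 378181} = \sqrt{- \frac{7038431330}{3398876351} - 378181} = \sqrt{- \frac{1285397495728861}{3398876351}} = \frac{i \sqrt{4368907149867449161066211}}{3398876351}$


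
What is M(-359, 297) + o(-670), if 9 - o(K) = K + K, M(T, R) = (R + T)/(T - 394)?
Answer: 1015859/753 ≈ 1349.1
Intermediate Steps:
M(T, R) = (R + T)/(-394 + T)
o(K) = 9 - 2*K (o(K) = 9 - (K + K) = 9 - 2*K)
M(-359, 297) + o(-670) = (297 - 359)/(-394 - 359) + (9 - 2*(-670)) = -62/(-753) + (9 + 1340) = -1/753*(-62) + 1349 = 62/753 + 1349 = 1015859/753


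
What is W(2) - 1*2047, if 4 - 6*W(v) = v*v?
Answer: -2047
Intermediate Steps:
W(v) = ⅔ - v²/6 (W(v) = ⅔ - v*v/6 = ⅔ - v²/6)
W(2) - 1*2047 = (⅔ - ⅙*2²) - 1*2047 = (⅔ - ⅙*4) - 2047 = (⅔ - ⅔) - 2047 = 0 - 2047 = -2047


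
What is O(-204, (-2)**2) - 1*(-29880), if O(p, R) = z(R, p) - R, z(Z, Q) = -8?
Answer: 29868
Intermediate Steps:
O(p, R) = -8 - R
O(-204, (-2)**2) - 1*(-29880) = (-8 - 1*(-2)**2) - 1*(-29880) = (-8 - 1*4) + 29880 = (-8 - 4) + 29880 = -12 + 29880 = 29868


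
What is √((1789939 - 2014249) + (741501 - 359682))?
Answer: 3*√17501 ≈ 396.87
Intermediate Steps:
√((1789939 - 2014249) + (741501 - 359682)) = √(-224310 + 381819) = √157509 = 3*√17501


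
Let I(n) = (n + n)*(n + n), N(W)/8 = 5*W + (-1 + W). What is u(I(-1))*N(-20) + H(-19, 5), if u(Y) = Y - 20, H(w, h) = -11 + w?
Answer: 15458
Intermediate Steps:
N(W) = -8 + 48*W (N(W) = 8*(5*W + (-1 + W)) = 8*(-1 + 6*W) = -8 + 48*W)
I(n) = 4*n² (I(n) = (2*n)*(2*n) = 4*n²)
u(Y) = -20 + Y
u(I(-1))*N(-20) + H(-19, 5) = (-20 + 4*(-1)²)*(-8 + 48*(-20)) + (-11 - 19) = (-20 + 4*1)*(-8 - 960) - 30 = (-20 + 4)*(-968) - 30 = -16*(-968) - 30 = 15488 - 30 = 15458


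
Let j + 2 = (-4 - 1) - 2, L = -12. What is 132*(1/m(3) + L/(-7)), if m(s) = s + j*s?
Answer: 3091/14 ≈ 220.79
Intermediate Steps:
j = -9 (j = -2 + ((-4 - 1) - 2) = -2 + (-5 - 2) = -2 - 7 = -9)
m(s) = -8*s (m(s) = s - 9*s = -8*s)
132*(1/m(3) + L/(-7)) = 132*(1/(-8*3) - 12/(-7)) = 132*(1/(-24) - 12*(-⅐)) = 132*(1*(-1/24) + 12/7) = 132*(-1/24 + 12/7) = 132*(281/168) = 3091/14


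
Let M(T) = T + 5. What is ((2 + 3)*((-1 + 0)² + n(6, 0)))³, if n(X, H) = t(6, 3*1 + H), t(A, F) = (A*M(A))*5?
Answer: 4533086375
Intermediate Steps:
M(T) = 5 + T
t(A, F) = 5*A*(5 + A) (t(A, F) = (A*(5 + A))*5 = 5*A*(5 + A))
n(X, H) = 330 (n(X, H) = 5*6*(5 + 6) = 5*6*11 = 330)
((2 + 3)*((-1 + 0)² + n(6, 0)))³ = ((2 + 3)*((-1 + 0)² + 330))³ = (5*((-1)² + 330))³ = (5*(1 + 330))³ = (5*331)³ = 1655³ = 4533086375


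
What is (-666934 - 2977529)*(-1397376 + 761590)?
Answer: 2317098552918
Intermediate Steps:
(-666934 - 2977529)*(-1397376 + 761590) = -3644463*(-635786) = 2317098552918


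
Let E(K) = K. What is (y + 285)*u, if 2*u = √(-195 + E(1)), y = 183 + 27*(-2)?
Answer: 207*I*√194 ≈ 2883.2*I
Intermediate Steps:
y = 129 (y = 183 - 54 = 129)
u = I*√194/2 (u = √(-195 + 1)/2 = √(-194)/2 = (I*√194)/2 = I*√194/2 ≈ 6.9642*I)
(y + 285)*u = (129 + 285)*(I*√194/2) = 414*(I*√194/2) = 207*I*√194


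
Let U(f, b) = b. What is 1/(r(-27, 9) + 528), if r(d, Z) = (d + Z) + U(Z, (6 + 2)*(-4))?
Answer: 1/478 ≈ 0.0020920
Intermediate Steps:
r(d, Z) = -32 + Z + d (r(d, Z) = (d + Z) + (6 + 2)*(-4) = (Z + d) + 8*(-4) = (Z + d) - 32 = -32 + Z + d)
1/(r(-27, 9) + 528) = 1/((-32 + 9 - 27) + 528) = 1/(-50 + 528) = 1/478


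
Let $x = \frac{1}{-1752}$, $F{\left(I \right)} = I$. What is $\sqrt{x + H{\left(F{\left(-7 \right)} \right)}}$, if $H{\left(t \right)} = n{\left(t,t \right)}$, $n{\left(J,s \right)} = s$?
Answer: $\frac{i \sqrt{5372070}}{876} \approx 2.6459 i$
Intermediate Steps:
$H{\left(t \right)} = t$
$x = - \frac{1}{1752} \approx -0.00057078$
$\sqrt{x + H{\left(F{\left(-7 \right)} \right)}} = \sqrt{- \frac{1}{1752} - 7} = \sqrt{- \frac{12265}{1752}} = \frac{i \sqrt{5372070}}{876}$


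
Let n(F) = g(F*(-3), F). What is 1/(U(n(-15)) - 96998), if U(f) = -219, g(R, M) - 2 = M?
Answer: -1/97217 ≈ -1.0286e-5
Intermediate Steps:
g(R, M) = 2 + M
n(F) = 2 + F
1/(U(n(-15)) - 96998) = 1/(-219 - 96998) = 1/(-97217) = -1/97217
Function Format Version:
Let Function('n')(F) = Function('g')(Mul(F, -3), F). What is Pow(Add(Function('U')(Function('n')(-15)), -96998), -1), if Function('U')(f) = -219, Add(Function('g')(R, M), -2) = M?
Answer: Rational(-1, 97217) ≈ -1.0286e-5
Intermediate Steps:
Function('g')(R, M) = Add(2, M)
Function('n')(F) = Add(2, F)
Pow(Add(Function('U')(Function('n')(-15)), -96998), -1) = Pow(Add(-219, -96998), -1) = Pow(-97217, -1) = Rational(-1, 97217)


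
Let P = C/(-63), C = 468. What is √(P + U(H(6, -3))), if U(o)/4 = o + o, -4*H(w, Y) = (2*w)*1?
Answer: 2*I*√385/7 ≈ 5.6061*I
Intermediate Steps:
H(w, Y) = -w/2 (H(w, Y) = -2*w/4 = -w/2)
U(o) = 8*o (U(o) = 4*(o + o) = 4*(2*o) = 8*o)
P = -52/7 (P = 468/(-63) = 468*(-1/63) = -52/7 ≈ -7.4286)
√(P + U(H(6, -3))) = √(-52/7 + 8*(-½*6)) = √(-52/7 + 8*(-3)) = √(-52/7 - 24) = √(-220/7) = 2*I*√385/7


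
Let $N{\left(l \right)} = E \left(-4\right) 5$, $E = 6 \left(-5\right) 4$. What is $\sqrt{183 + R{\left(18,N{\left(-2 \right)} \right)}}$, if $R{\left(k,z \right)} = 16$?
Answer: $\sqrt{199} \approx 14.107$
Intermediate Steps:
$E = -120$ ($E = \left(-30\right) 4 = -120$)
$N{\left(l \right)} = 2400$ ($N{\left(l \right)} = \left(-120\right) \left(-4\right) 5 = 480 \cdot 5 = 2400$)
$\sqrt{183 + R{\left(18,N{\left(-2 \right)} \right)}} = \sqrt{183 + 16} = \sqrt{199}$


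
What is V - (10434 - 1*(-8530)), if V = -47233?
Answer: -66197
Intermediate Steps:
V - (10434 - 1*(-8530)) = -47233 - (10434 - 1*(-8530)) = -47233 - (10434 + 8530) = -47233 - 1*18964 = -47233 - 18964 = -66197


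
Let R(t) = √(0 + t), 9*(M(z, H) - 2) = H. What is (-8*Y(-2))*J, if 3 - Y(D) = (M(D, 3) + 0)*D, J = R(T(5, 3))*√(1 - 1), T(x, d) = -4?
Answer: 0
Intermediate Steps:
M(z, H) = 2 + H/9
R(t) = √t
J = 0 (J = √(-4)*√(1 - 1) = (2*I)*√0 = (2*I)*0 = 0)
Y(D) = 3 - 7*D/3 (Y(D) = 3 - ((2 + (⅑)*3) + 0)*D = 3 - ((2 + ⅓) + 0)*D = 3 - (7/3 + 0)*D = 3 - 7*D/3)
(-8*Y(-2))*J = -8*(3 - 7/3*(-2))*0 = -8*(3 + 14/3)*0 = -8*23/3*0 = -184/3*0 = 0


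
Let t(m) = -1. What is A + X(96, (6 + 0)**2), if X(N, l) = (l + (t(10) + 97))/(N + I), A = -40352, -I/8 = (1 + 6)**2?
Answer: -2986081/74 ≈ -40352.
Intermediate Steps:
I = -392 (I = -8*(1 + 6)**2 = -8*7**2 = -8*49 = -392)
X(N, l) = (96 + l)/(-392 + N) (X(N, l) = (l + (-1 + 97))/(N - 392) = (l + 96)/(-392 + N) = (96 + l)/(-392 + N))
A + X(96, (6 + 0)**2) = -40352 + (96 + (6 + 0)**2)/(-392 + 96) = -40352 + (96 + 6**2)/(-296) = -40352 - (96 + 36)/296 = -40352 - 1/296*132 = -40352 - 33/74 = -2986081/74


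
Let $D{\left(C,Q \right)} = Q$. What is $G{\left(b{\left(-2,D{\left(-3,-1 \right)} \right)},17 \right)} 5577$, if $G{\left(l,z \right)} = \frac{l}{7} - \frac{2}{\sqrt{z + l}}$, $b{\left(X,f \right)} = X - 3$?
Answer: $- \frac{27885}{7} - 1859 \sqrt{3} \approx -7203.5$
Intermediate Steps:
$b{\left(X,f \right)} = -3 + X$
$G{\left(l,z \right)} = - \frac{2}{\sqrt{l + z}} + \frac{l}{7}$ ($G{\left(l,z \right)} = l \frac{1}{7} - \frac{2}{\sqrt{l + z}} = \frac{l}{7} - \frac{2}{\sqrt{l + z}} = - \frac{2}{\sqrt{l + z}} + \frac{l}{7}$)
$G{\left(b{\left(-2,D{\left(-3,-1 \right)} \right)},17 \right)} 5577 = \left(- \frac{2}{\sqrt{\left(-3 - 2\right) + 17}} + \frac{-3 - 2}{7}\right) 5577 = \left(- \frac{2}{\sqrt{-5 + 17}} + \frac{1}{7} \left(-5\right)\right) 5577 = \left(- \frac{2}{2 \sqrt{3}} - \frac{5}{7}\right) 5577 = \left(- 2 \frac{\sqrt{3}}{6} - \frac{5}{7}\right) 5577 = \left(- \frac{\sqrt{3}}{3} - \frac{5}{7}\right) 5577 = \left(- \frac{5}{7} - \frac{\sqrt{3}}{3}\right) 5577 = - \frac{27885}{7} - 1859 \sqrt{3}$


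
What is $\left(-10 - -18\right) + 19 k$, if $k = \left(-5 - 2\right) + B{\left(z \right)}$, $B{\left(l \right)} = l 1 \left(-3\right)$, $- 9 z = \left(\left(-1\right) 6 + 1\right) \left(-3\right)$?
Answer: $-30$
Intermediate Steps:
$z = - \frac{5}{3}$ ($z = - \frac{\left(\left(-1\right) 6 + 1\right) \left(-3\right)}{9} = - \frac{\left(-6 + 1\right) \left(-3\right)}{9} = - \frac{\left(-5\right) \left(-3\right)}{9} = \left(- \frac{1}{9}\right) 15 = - \frac{5}{3} \approx -1.6667$)
$B{\left(l \right)} = - 3 l$ ($B{\left(l \right)} = l \left(-3\right) = - 3 l$)
$k = -2$ ($k = \left(-5 - 2\right) - -5 = \left(-5 - 2\right) + 5 = -7 + 5 = -2$)
$\left(-10 - -18\right) + 19 k = \left(-10 - -18\right) + 19 \left(-2\right) = \left(-10 + 18\right) - 38 = 8 - 38 = -30$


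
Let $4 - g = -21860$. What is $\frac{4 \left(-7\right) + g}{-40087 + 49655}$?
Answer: $\frac{5459}{2392} \approx 2.2822$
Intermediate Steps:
$g = 21864$ ($g = 4 - -21860 = 4 + 21860 = 21864$)
$\frac{4 \left(-7\right) + g}{-40087 + 49655} = \frac{4 \left(-7\right) + 21864}{-40087 + 49655} = \frac{-28 + 21864}{9568} = 21836 \cdot \frac{1}{9568} = \frac{5459}{2392}$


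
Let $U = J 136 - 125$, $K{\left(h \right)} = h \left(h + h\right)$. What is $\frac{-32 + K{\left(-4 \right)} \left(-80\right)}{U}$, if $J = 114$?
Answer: $- \frac{2592}{15379} \approx -0.16854$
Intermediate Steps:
$K{\left(h \right)} = 2 h^{2}$ ($K{\left(h \right)} = h 2 h = 2 h^{2}$)
$U = 15379$ ($U = 114 \cdot 136 - 125 = 15504 - 125 = 15379$)
$\frac{-32 + K{\left(-4 \right)} \left(-80\right)}{U} = \frac{-32 + 2 \left(-4\right)^{2} \left(-80\right)}{15379} = \left(-32 + 2 \cdot 16 \left(-80\right)\right) \frac{1}{15379} = \left(-32 + 32 \left(-80\right)\right) \frac{1}{15379} = \left(-32 - 2560\right) \frac{1}{15379} = \left(-2592\right) \frac{1}{15379} = - \frac{2592}{15379}$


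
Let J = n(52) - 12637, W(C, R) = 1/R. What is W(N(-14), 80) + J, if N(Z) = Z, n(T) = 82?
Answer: -1004399/80 ≈ -12555.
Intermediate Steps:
J = -12555 (J = 82 - 12637 = -12555)
W(N(-14), 80) + J = 1/80 - 12555 = -1004399/80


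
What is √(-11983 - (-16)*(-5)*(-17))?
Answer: I*√10623 ≈ 103.07*I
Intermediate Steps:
√(-11983 - (-16)*(-5)*(-17)) = √(-11983 - 16*5*(-17)) = √(-11983 - 80*(-17)) = √(-11983 + 1360) = √(-10623) = I*√10623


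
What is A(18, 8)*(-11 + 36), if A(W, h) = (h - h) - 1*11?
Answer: -275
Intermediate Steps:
A(W, h) = -11 (A(W, h) = 0 - 11 = -11)
A(18, 8)*(-11 + 36) = -11*(-11 + 36) = -11*25 = -275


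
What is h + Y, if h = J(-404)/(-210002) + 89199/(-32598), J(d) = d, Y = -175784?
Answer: -66854089662915/380313622 ≈ -1.7579e+5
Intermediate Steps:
h = -1039933267/380313622 (h = -404/(-210002) + 89199/(-32598) = -404*(-1/210002) + 89199*(-1/32598) = 202/105001 - 9911/3622 = -1039933267/380313622 ≈ -2.7344)
h + Y = -1039933267/380313622 - 175784 = -66854089662915/380313622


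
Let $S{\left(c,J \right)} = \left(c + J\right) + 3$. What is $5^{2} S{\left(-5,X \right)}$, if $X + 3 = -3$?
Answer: $-200$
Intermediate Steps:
$X = -6$ ($X = -3 - 3 = -6$)
$S{\left(c,J \right)} = 3 + J + c$ ($S{\left(c,J \right)} = \left(J + c\right) + 3 = 3 + J + c$)
$5^{2} S{\left(-5,X \right)} = 5^{2} \left(3 - 6 - 5\right) = 25 \left(-8\right) = -200$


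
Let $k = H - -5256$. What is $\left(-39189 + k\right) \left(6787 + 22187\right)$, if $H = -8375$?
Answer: $-1225831992$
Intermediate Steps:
$k = -3119$ ($k = -8375 - -5256 = -8375 + 5256 = -3119$)
$\left(-39189 + k\right) \left(6787 + 22187\right) = \left(-39189 - 3119\right) \left(6787 + 22187\right) = \left(-42308\right) 28974 = -1225831992$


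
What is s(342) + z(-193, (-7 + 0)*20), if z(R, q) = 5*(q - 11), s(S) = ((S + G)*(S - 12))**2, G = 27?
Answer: 14827932145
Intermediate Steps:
s(S) = (-12 + S)**2*(27 + S)**2 (s(S) = ((S + 27)*(S - 12))**2 = ((27 + S)*(-12 + S))**2 = ((-12 + S)*(27 + S))**2 = (-12 + S)**2*(27 + S)**2)
z(R, q) = -55 + 5*q (z(R, q) = 5*(-11 + q) = -55 + 5*q)
s(342) + z(-193, (-7 + 0)*20) = (-12 + 342)**2*(27 + 342)**2 + (-55 + 5*((-7 + 0)*20)) = 330**2*369**2 + (-55 + 5*(-7*20)) = 108900*136161 + (-55 + 5*(-140)) = 14827932900 + (-55 - 700) = 14827932900 - 755 = 14827932145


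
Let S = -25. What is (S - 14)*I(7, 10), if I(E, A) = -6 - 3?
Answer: 351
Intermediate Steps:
I(E, A) = -9
(S - 14)*I(7, 10) = (-25 - 14)*(-9) = -39*(-9) = 351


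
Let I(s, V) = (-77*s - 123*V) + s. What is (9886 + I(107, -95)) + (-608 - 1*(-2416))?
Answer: 15247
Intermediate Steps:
I(s, V) = -123*V - 76*s (I(s, V) = (-123*V - 77*s) + s = -123*V - 76*s)
(9886 + I(107, -95)) + (-608 - 1*(-2416)) = (9886 + (-123*(-95) - 76*107)) + (-608 - 1*(-2416)) = (9886 + (11685 - 8132)) + (-608 + 2416) = (9886 + 3553) + 1808 = 13439 + 1808 = 15247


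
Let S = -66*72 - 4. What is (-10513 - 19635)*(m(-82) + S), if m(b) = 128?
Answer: 139524944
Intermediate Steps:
S = -4756 (S = -4752 - 4 = -4756)
(-10513 - 19635)*(m(-82) + S) = (-10513 - 19635)*(128 - 4756) = -30148*(-4628) = 139524944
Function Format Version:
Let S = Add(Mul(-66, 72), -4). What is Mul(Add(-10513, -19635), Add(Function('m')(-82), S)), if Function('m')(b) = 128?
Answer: 139524944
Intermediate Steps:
S = -4756 (S = Add(-4752, -4) = -4756)
Mul(Add(-10513, -19635), Add(Function('m')(-82), S)) = Mul(Add(-10513, -19635), Add(128, -4756)) = Mul(-30148, -4628) = 139524944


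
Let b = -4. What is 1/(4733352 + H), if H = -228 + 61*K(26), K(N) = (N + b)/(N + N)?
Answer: 26/123061895 ≈ 2.1128e-7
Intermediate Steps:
K(N) = (-4 + N)/(2*N) (K(N) = (N - 4)/(N + N) = (-4 + N)/((2*N)) = (-4 + N)*(1/(2*N)) = (-4 + N)/(2*N))
H = -5257/26 (H = -228 + 61*((½)*(-4 + 26)/26) = -228 + 61*((½)*(1/26)*22) = -228 + 61*(11/26) = -228 + 671/26 = -5257/26 ≈ -202.19)
1/(4733352 + H) = 1/(4733352 - 5257/26) = 1/(123061895/26) = 26/123061895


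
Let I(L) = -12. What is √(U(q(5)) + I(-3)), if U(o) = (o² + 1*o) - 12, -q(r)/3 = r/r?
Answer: 3*I*√2 ≈ 4.2426*I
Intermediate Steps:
q(r) = -3 (q(r) = -3*r/r = -3*1 = -3)
U(o) = -12 + o + o² (U(o) = (o² + o) - 12 = (o + o²) - 12 = -12 + o + o²)
√(U(q(5)) + I(-3)) = √((-12 - 3 + (-3)²) - 12) = √((-12 - 3 + 9) - 12) = √(-6 - 12) = √(-18) = 3*I*√2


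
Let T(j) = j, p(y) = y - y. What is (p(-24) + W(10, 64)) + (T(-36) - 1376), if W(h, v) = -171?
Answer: -1583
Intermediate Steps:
p(y) = 0
(p(-24) + W(10, 64)) + (T(-36) - 1376) = (0 - 171) + (-36 - 1376) = -171 - 1412 = -1583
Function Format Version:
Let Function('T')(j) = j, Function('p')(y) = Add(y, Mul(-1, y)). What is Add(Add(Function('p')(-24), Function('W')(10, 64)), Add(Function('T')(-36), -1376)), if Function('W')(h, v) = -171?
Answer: -1583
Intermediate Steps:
Function('p')(y) = 0
Add(Add(Function('p')(-24), Function('W')(10, 64)), Add(Function('T')(-36), -1376)) = Add(Add(0, -171), Add(-36, -1376)) = Add(-171, -1412) = -1583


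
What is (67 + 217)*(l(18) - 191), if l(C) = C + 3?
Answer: -48280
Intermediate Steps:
l(C) = 3 + C
(67 + 217)*(l(18) - 191) = (67 + 217)*((3 + 18) - 191) = 284*(21 - 191) = 284*(-170) = -48280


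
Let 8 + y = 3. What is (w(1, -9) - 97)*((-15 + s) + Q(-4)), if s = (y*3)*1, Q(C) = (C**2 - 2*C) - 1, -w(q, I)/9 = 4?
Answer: 931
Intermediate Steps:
y = -5 (y = -8 + 3 = -5)
w(q, I) = -36 (w(q, I) = -9*4 = -36)
Q(C) = -1 + C**2 - 2*C
s = -15 (s = -5*3*1 = -15*1 = -15)
(w(1, -9) - 97)*((-15 + s) + Q(-4)) = (-36 - 97)*((-15 - 15) + (-1 + (-4)**2 - 2*(-4))) = -133*(-30 + (-1 + 16 + 8)) = -133*(-30 + 23) = -133*(-7) = 931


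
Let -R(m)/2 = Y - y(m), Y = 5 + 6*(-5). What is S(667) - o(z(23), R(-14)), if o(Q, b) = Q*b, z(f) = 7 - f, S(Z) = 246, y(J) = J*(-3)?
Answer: 2390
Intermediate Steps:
y(J) = -3*J
Y = -25 (Y = 5 - 30 = -25)
R(m) = 50 - 6*m (R(m) = -2*(-25 - (-3)*m) = -2*(-25 + 3*m) = 50 - 6*m)
S(667) - o(z(23), R(-14)) = 246 - (7 - 1*23)*(50 - 6*(-14)) = 246 - (7 - 23)*(50 + 84) = 246 - (-16)*134 = 246 - 1*(-2144) = 246 + 2144 = 2390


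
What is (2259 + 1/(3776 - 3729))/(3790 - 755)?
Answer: 106174/142645 ≈ 0.74432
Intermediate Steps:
(2259 + 1/(3776 - 3729))/(3790 - 755) = (2259 + 1/47)/3035 = (2259 + 1/47)*(1/3035) = (106174/47)*(1/3035) = 106174/142645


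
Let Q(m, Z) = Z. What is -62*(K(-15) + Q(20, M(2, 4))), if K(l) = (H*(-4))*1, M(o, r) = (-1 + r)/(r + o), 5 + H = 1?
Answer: -1023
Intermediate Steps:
H = -4 (H = -5 + 1 = -4)
M(o, r) = (-1 + r)/(o + r)
K(l) = 16 (K(l) = -4*(-4)*1 = 16*1 = 16)
-62*(K(-15) + Q(20, M(2, 4))) = -62*(16 + (-1 + 4)/(2 + 4)) = -62*(16 + 3/6) = -62*(16 + (1/6)*3) = -62*(16 + 1/2) = -62*33/2 = -1023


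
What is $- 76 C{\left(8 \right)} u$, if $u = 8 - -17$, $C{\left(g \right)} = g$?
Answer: $-15200$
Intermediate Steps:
$u = 25$ ($u = 8 + 17 = 25$)
$- 76 C{\left(8 \right)} u = \left(-76\right) 8 \cdot 25 = \left(-608\right) 25 = -15200$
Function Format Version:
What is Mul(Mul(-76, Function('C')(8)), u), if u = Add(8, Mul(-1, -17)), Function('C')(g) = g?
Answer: -15200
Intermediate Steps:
u = 25 (u = Add(8, 17) = 25)
Mul(Mul(-76, Function('C')(8)), u) = Mul(Mul(-76, 8), 25) = Mul(-608, 25) = -15200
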